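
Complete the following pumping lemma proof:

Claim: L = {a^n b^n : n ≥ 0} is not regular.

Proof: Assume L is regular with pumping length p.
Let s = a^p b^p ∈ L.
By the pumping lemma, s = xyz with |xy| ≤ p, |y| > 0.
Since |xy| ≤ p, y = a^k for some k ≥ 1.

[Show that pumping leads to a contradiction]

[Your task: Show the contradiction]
Consider xy²z = a^(p+k) b^p.

Since k ≥ 1, we have p + k > p.
So xy²z has more a's than b's: (p+k) a's vs p b's.
This means xy²z ∉ L because a^n b^n requires equal counts.

This contradicts the pumping lemma which states xy²z ∈ L.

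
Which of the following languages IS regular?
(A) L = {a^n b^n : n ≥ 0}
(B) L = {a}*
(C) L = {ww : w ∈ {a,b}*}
(B) {a}*

(B) L = {a}* is regular.

This can be recognized by a finite automaton (DFA/NFA).
Regular expressions like {a}* define regular languages.

The other choices are not regular:
- {a^n b^n : n ≥ 0}: After pumping, the number of a's and b's become unequal
- {ww : w ∈ {a,b}*}: After pumping, the two halves no longer match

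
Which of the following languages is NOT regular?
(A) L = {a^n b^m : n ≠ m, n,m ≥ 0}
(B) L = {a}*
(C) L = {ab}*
(A) {a^n b^m : n ≠ m, n,m ≥ 0}

(A) L = {a^n b^m : n ≠ m, n,m ≥ 0} is NOT regular.

The pumping lemma can be used to prove this:
After pumping a's, we can make n = m

The other languages are regular because they can be recognized by finite automata.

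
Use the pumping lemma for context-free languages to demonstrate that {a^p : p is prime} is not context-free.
Assume for contradiction that L is context-free, and let p ≥ 1 be the pumping length given by the pumping lemma for CFLs.
Choose a prime q with q ≥ p and let s = a^q. Then s ∈ L and |s| = q ≥ p.
By the CFL pumping lemma, s = uvxyz for some u, v, x, y, z with |vxy| ≤ p, |vy| ≥ 1, and uv^i xy^i z ∈ L for every i ≥ 0.
All symbols are a's, so only lengths matter: let k = |vy|, with 1 ≤ k ≤ p. Then |uv^i xy^i z| = q + (i − 1)k.

Take i = q + 1: the length is q + qk = q(k + 1).
Both factors satisfy q ≥ 2 and k + 1 ≥ 2, so q(k + 1) is composite and uv^(q+1) xy^(q+1) z ∉ L.

This contradicts the CFL pumping lemma, which requires uv^i xy^i z ∈ L for all i ≥ 0.
Hence L = {a^p : p is prime} is not context-free. ∎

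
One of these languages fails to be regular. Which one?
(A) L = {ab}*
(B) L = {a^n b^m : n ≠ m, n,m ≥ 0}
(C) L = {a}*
(B) {a^n b^m : n ≠ m, n,m ≥ 0}

(B) L = {a^n b^m : n ≠ m, n,m ≥ 0} is NOT regular.

The pumping lemma can be used to prove this:
After pumping a's, we can make n = m

The other languages are regular because they can be recognized by finite automata.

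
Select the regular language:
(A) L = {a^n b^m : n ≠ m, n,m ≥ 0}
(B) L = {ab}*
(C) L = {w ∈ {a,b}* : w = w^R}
(B) {ab}*

(B) L = {ab}* is regular.

This can be recognized by a finite automaton (DFA/NFA).
Regular expressions like {ab}* define regular languages.

The other choices are not regular:
- {w ∈ {a,b}* : w = w^R}: After pumping, the string is no longer symmetric
- {a^n b^m : n ≠ m, n,m ≥ 0}: After pumping a's, we can make n = m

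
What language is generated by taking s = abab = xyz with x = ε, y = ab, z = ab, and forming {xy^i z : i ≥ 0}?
{xy^i z : i ≥ 0} = {(ab)^(i+1) : i ≥ 0} = {ab, abab, ababab, ...}

With x = ε, y = ab, z = ab: Pumping 'ab' gives strings of alternating a's and b's.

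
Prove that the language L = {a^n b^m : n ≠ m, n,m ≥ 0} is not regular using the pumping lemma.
Assume for contradiction that L is regular, and let p ≥ 1 be the pumping length given by the pumping lemma.
Choose s = a^p b^(p + p!). Then s ∈ L because p ≠ p + p! (as p! ≥ 1), and |s| ≥ p.
By the pumping lemma, s = xyz for some x, y, z with |xy| ≤ p, |y| ≥ 1, and xy^i z ∈ L for every i ≥ 0.
Since |xy| ≤ p and the first p symbols of s are all a's, y = a^k for some k with 1 ≤ k ≤ p.
For every i ≥ 0, xy^i z = a^(p + (i − 1)k) b^(p + p!).

Because 1 ≤ k ≤ p, k divides p!. Let t = p!/k (a positive integer) and take i = t + 1.
Then the number of a's is p + tk = p + p!, which equals the number of b's.
So xy^(t+1) z = a^(p + p!) b^(p + p!) has equally many a's and b's and is NOT in L.

This contradicts the pumping lemma, which requires xy^i z ∈ L for all i ≥ 0.
Hence L = {a^n b^m : n ≠ m, n,m ≥ 0} is not regular. ∎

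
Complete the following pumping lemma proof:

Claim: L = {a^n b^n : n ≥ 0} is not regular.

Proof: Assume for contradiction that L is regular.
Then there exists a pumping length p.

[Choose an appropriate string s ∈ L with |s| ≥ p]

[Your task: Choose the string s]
s = a^p b^p

This string is in L (has equal a's and b's) and has length 2p ≥ p.
Any decomposition xyz with |xy| ≤ p means y consists only of a's,
so pumping will unbalance the counts.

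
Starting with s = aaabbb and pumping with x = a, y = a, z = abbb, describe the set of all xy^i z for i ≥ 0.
{xy^i z : i ≥ 0} = {a^(2+i) b^3 : i ≥ 0} = {aabbb, aaabbb, aaaabbb, ...}

With x = a, y = a, z = abbb: Starting with aaabbb and pumping the second 'a', we get strings with 2+i a's followed by 3 b's for i = 0, 1, 2, ...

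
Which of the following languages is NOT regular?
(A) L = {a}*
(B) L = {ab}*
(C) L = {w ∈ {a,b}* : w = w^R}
(C) {w ∈ {a,b}* : w = w^R}

(C) L = {w ∈ {a,b}* : w = w^R} is NOT regular.

The pumping lemma can be used to prove this:
After pumping, the string is no longer symmetric

The other languages are regular because they can be recognized by finite automata.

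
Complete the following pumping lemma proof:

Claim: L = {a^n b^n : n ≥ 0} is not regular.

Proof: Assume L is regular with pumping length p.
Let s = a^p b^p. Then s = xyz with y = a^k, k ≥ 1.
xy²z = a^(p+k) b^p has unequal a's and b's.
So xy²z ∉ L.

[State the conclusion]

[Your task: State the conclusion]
This contradicts the pumping lemma for regular languages,
which guarantees xy^i z ∈ L for all i ≥ 0.

Since our assumption that L is regular leads to a contradiction,
we conclude that L = {a^n b^n : n ≥ 0} is NOT regular. ∎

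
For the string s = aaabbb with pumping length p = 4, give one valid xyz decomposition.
x = '', y = 'a', z = 'aabbb'

For s = aaabbb and p = 4, one valid decomposition is:
- x = '' (length 0)
- y = 'a' (length 1)
- z = 'aabbb' (length 5)

Verification:
- xyz = '' + 'a' + 'aabbb' = aaabbb ✓
- |xy| = 1 ≤ 4 ✓
- |y| = 1 > 0 ✓

All pumping lemma constraints are satisfied.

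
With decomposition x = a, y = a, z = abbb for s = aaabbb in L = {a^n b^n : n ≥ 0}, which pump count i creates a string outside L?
i = 0

xy⁰z = a · ε · abbb = aabbb; aabbb has 2 a's and 3 b's; 2 ≠ 3, so it is not in L.
(Other choices also work, e.g. i = 2, 3; only i = 1 is guaranteed to stay in L since xy¹z = s.)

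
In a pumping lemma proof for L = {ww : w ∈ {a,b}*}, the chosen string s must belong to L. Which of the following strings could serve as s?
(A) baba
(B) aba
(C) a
(A) baba

The pumping lemma is applied to a string s that lies in L, so first check membership of each option:
- (A) baba splits into halves ba · ba, which are equal, so it is in L (w = ba) ✓
- (B) aba has odd length 3, so it cannot be written as ww and is not in L ✗
- (C) a has odd length 1, so it cannot be written as ww and is not in L ✗

Only (A) baba is in L, so it is the only candidate that could play the role of s.
(In a complete proof one picks s in terms of the pumping length p so that |s| ≥ p is guaranteed; a fixed string like baba illustrates the shape of such an s.)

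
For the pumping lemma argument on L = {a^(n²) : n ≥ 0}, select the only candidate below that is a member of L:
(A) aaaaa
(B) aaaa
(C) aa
(B) aaaa

The pumping lemma is applied to a string s that lies in L, so first check membership of each option:
- (A) aaaaa has length 5, strictly between 2² = 4 and 3² = 9, so it is not in L ✗
- (B) aaaa has length 4 = 2², a perfect square, so it is in L ✓
- (C) aa has length 2, strictly between 1² = 1 and 2² = 4, so it is not in L ✗

Only (B) aaaa is in L, so it is the only candidate that could play the role of s.
(In a complete proof one picks s in terms of the pumping length p so that |s| ≥ p is guaranteed; a fixed string like aaaa illustrates the shape of such an s.)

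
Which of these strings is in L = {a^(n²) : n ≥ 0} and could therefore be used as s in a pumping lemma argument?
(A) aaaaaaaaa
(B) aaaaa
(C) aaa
(A) aaaaaaaaa

The pumping lemma is applied to a string s that lies in L, so first check membership of each option:
- (A) aaaaaaaaa has length 9 = 3², a perfect square, so it is in L ✓
- (B) aaaaa has length 5, strictly between 2² = 4 and 3² = 9, so it is not in L ✗
- (C) aaa has length 3, strictly between 1² = 1 and 2² = 4, so it is not in L ✗

Only (A) aaaaaaaaa is in L, so it is the only candidate that could play the role of s.
(In a complete proof one picks s in terms of the pumping length p so that |s| ≥ p is guaranteed; a fixed string like aaaaaaaaa illustrates the shape of such an s.)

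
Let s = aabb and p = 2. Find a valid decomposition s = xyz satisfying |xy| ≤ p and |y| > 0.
x = '', y = 'a', z = 'abb'

For s = aabb and p = 2, one valid decomposition is:
- x = '' (length 0)
- y = 'a' (length 1)
- z = 'abb' (length 3)

Verification:
- xyz = '' + 'a' + 'abb' = aabb ✓
- |xy| = 1 ≤ 2 ✓
- |y| = 1 > 0 ✓

All pumping lemma constraints are satisfied.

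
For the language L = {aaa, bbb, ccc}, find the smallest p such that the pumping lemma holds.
p = 4

For a finite language L, the pumping lemma holds vacuously if p > max|s| for s ∈ L.

The longest string in L = {aaa, bbb, ccc} has length 3.
If p = 4, then no string s ∈ L has |s| ≥ p, so the condition is vacuously true.

The minimum pumping length is p = 4.

Why no smaller p works: for any p ≤ 3, the longest string s ∈ L has |s| = 3 ≥ p, so it would
have to be pumpable; but pumping up (i = 2, 3, ...) produces ever longer strings, which cannot all lie in the
finite language L. So the pumping property fails for every p ≤ 3.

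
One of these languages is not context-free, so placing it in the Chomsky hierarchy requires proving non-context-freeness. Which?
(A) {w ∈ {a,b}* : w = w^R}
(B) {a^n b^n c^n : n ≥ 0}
(B) {a^n b^n c^n : n ≥ 0}

(B) {a^n b^n c^n : n ≥ 0} requires the CFL pumping lemma.

- {w ∈ {a,b}* : w = w^R} is context-free (but not regular)
  • Can be shown non-regular with the regular pumping lemma
  • After pumping, the string is no longer symmetric

- {a^n b^n c^n : n ≥ 0} is NOT context-free
  • Requires the CFL pumping lemma to prove
  • Cannot maintain three equal counts simultaneously

The CFL pumping lemma is "stronger" in that it can prove non-membership
in the larger class of context-free languages.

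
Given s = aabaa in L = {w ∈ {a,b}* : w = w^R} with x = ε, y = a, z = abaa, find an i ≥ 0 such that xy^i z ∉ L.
i = 2

xy²z = ε · aa · abaa = aaabaa; aaabaa reversed is aabaaa ≠ aaabaa, so it is not a palindrome and is not in L.
(Other choices also work, e.g. i = 0, 3; only i = 1 is guaranteed to stay in L since xy¹z = s.)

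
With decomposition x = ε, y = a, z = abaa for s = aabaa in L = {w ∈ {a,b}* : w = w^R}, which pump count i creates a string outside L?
i = 2

xy²z = ε · aa · abaa = aaabaa; aaabaa reversed is aabaaa ≠ aaabaa, so it is not a palindrome and is not in L.
(Other choices also work, e.g. i = 0, 3; only i = 1 is guaranteed to stay in L since xy¹z = s.)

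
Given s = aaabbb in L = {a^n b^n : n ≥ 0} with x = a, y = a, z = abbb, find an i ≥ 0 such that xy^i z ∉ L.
i = 2

xy²z = a · aa · abbb = aaaabbb; aaaabbb has 4 a's and 3 b's; 4 ≠ 3, so it is not in L.
(Other choices also work, e.g. i = 0, 3; only i = 1 is guaranteed to stay in L since xy¹z = s.)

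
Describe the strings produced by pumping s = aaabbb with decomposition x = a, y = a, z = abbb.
{xy^i z : i ≥ 0} = {a^(2+i) b^3 : i ≥ 0} = {aabbb, aaabbb, aaaabbb, ...}

With x = a, y = a, z = abbb: Starting with aaabbb and pumping the second 'a', we get strings with 2+i a's followed by 3 b's for i = 0, 1, 2, ...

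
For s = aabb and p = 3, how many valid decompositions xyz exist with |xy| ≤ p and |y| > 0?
6

For s = 'aabb' with pumping length p = 3:

Constraints: |xy| ≤ 3, |y| > 0

Valid decompositions (|xy| ≤ p, |y| ≥ 1):
  • x='', y='a', z='abb'
  • x='a', y='a', z='bb'
  • x='', y='aa', z='bb'
  • x='aa', y='b', z='b'
  • x='a', y='ab', z='b'
  • x='', y='aab', z='b'

Total count: 6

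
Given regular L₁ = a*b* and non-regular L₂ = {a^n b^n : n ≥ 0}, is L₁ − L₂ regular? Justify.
No — L₁ − L₂ is not regular.

a*b* − {a^n b^n} = {a^n b^m : n ≠ m}. If this were regular, then its complement intersected with a*b*, namely {a^n b^n : n ≥ 0}, would be regular too (closure under complement and intersection) — contradiction. So L₁ − L₂ is not regular.

Note that the bare facts "L₁ regular, L₂ non-regular" do not settle the question by themselves: the closure of regular languages under ∪, ∩, complement and difference applies only when BOTH operands are regular. With a non-regular operand the result can come out regular or non-regular depending on the specific languages, so one has to work out L₁ − L₂ for this particular pair, as above.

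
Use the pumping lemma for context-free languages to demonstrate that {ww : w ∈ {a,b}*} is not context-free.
Assume for contradiction that L is context-free, and let p ≥ 1 be the pumping length given by the pumping lemma for CFLs.
Choose s = a^p b^p a^p b^p. Then s ∈ L (take w = a^p b^p) and |s| = 4p ≥ p.
By the CFL pumping lemma, s = uvxyz for some u, v, x, y, z with |vxy| ≤ p, |vy| ≥ 1, and uv^i xy^i z ∈ L for every i ≥ 0.

Write s as four blocks A₁ B₁ A₂ B₂ with A₁ = A₂ = a^p and B₁ = B₂ = b^p. Since |vxy| ≤ p, the window vxy lies inside at most two adjacent blocks. Take i = 0 and let t = uxz, so |t| = 4p − |vy| with 1 ≤ |vy| ≤ p. If |t| is odd, t ∉ L immediately, so assume |vy| is even (hence |vy| ≥ 2) and |t|/2 = 2p − |vy|/2, which satisfies p ≤ |t|/2 ≤ 2p − 1.

Case 1 (vxy inside A₁B₁): t = a^(p−j) b^(p−l) a^p b^p with j + l = |vy|. The second half of t has length < 2p, so it is a suffix of the trailing a^p b^p and ends in b; the first half is a^(p−j) b^(p−l) a^((j+l)/2), which ends in a because (j+l)/2 ≥ 1. The halves differ, so t ∉ L.

Case 2 (vxy inside B₁A₂, straddling the middle): t = a^p b^(p−j) a^(p−l) b^p with j + l = |vy|. If t = ww, then w is a prefix of t of length ≥ p, so w begins with a^p; and w is a suffix of t of length ≥ p, so w ends with b^p. That forces |w| ≥ 2p, contradicting |w| = |t|/2 ≤ 2p − 1. So t ∉ L.

Case 3 (vxy inside A₂B₂): t = a^p b^p a^(p−j) b^(p−l) with j + l = |vy|. The first half of t is a prefix of a^p b^p, so it begins with a; the second half is b^((j+l)/2) a^(p−j) b^(p−l), which begins with b. The halves differ, so t ∉ L.

In every case uv⁰xy⁰z = uxz ∉ L.

This contradicts the CFL pumping lemma, which requires uv^i xy^i z ∈ L for all i ≥ 0.
Hence L = {ww : w ∈ {a,b}*} is not context-free. ∎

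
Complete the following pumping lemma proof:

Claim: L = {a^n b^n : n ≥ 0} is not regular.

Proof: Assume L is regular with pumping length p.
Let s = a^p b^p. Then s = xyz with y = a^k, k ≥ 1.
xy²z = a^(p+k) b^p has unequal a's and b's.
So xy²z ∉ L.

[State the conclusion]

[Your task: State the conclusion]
This contradicts the pumping lemma for regular languages,
which guarantees xy^i z ∈ L for all i ≥ 0.

Since our assumption that L is regular leads to a contradiction,
we conclude that L = {a^n b^n : n ≥ 0} is NOT regular. ∎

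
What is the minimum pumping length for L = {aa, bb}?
p = 3

For a finite language L, the pumping lemma holds vacuously if p > max|s| for s ∈ L.

The longest string in L = {aa, bb} has length 2.
If p = 3, then no string s ∈ L has |s| ≥ p, so the condition is vacuously true.

The minimum pumping length is p = 3.

Why no smaller p works: for any p ≤ 2, the longest string s ∈ L has |s| = 2 ≥ p, so it would
have to be pumpable; but pumping up (i = 2, 3, ...) produces ever longer strings, which cannot all lie in the
finite language L. So the pumping property fails for every p ≤ 2.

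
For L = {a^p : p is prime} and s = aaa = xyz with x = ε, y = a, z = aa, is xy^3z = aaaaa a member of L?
Yes

xy³z = ε · aaa · aa = aaaaa.
aaaaa has length 5, which is prime, so it is in L.
(A single pumped string landing in L is not a contradiction by itself; a non-regularity proof needs some i for which xy^i z ∉ L, for every admissible decomposition.)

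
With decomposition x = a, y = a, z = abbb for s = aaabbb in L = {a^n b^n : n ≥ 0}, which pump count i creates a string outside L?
i = 3

xy³z = a · aaa · abbb = aaaaabbb; aaaaabbb has 5 a's and 3 b's; 5 ≠ 3, so it is not in L.
(Other choices also work, e.g. i = 0, 2; only i = 1 is guaranteed to stay in L since xy¹z = s.)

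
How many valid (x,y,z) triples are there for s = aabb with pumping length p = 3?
6

For s = 'aabb' with pumping length p = 3:

Constraints: |xy| ≤ 3, |y| > 0

Valid decompositions (|xy| ≤ p, |y| ≥ 1):
  • x='', y='a', z='abb'
  • x='a', y='a', z='bb'
  • x='', y='aa', z='bb'
  • x='aa', y='b', z='b'
  • x='a', y='ab', z='b'
  • x='', y='aab', z='b'

Total count: 6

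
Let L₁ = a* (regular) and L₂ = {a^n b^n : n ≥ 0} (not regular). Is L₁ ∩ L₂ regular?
Yes — L₁ ∩ L₂ is regular.

A string of a* contains no b's, and the only string of {a^n b^n} with no b's is ε (n = 0). So L₁ ∩ L₂ = {ε}, a finite language, which is regular.

Note that the bare facts "L₁ regular, L₂ non-regular" do not settle the question by themselves: the closure of regular languages under ∪, ∩, complement and difference applies only when BOTH operands are regular. With a non-regular operand the result can come out regular or non-regular depending on the specific languages, so one has to work out L₁ ∩ L₂ for this particular pair, as above.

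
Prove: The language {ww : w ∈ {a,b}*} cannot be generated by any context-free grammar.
Assume for contradiction that L is context-free, and let p ≥ 1 be the pumping length given by the pumping lemma for CFLs.
Choose s = a^p b^p a^p b^p. Then s ∈ L (take w = a^p b^p) and |s| = 4p ≥ p.
By the CFL pumping lemma, s = uvxyz for some u, v, x, y, z with |vxy| ≤ p, |vy| ≥ 1, and uv^i xy^i z ∈ L for every i ≥ 0.

Write s as four blocks A₁ B₁ A₂ B₂ with A₁ = A₂ = a^p and B₁ = B₂ = b^p. Since |vxy| ≤ p, the window vxy lies inside at most two adjacent blocks. Take i = 0 and let t = uxz, so |t| = 4p − |vy| with 1 ≤ |vy| ≤ p. If |t| is odd, t ∉ L immediately, so assume |vy| is even (hence |vy| ≥ 2) and |t|/2 = 2p − |vy|/2, which satisfies p ≤ |t|/2 ≤ 2p − 1.

Case 1 (vxy inside A₁B₁): t = a^(p−j) b^(p−l) a^p b^p with j + l = |vy|. The second half of t has length < 2p, so it is a suffix of the trailing a^p b^p and ends in b; the first half is a^(p−j) b^(p−l) a^((j+l)/2), which ends in a because (j+l)/2 ≥ 1. The halves differ, so t ∉ L.

Case 2 (vxy inside B₁A₂, straddling the middle): t = a^p b^(p−j) a^(p−l) b^p with j + l = |vy|. If t = ww, then w is a prefix of t of length ≥ p, so w begins with a^p; and w is a suffix of t of length ≥ p, so w ends with b^p. That forces |w| ≥ 2p, contradicting |w| = |t|/2 ≤ 2p − 1. So t ∉ L.

Case 3 (vxy inside A₂B₂): t = a^p b^p a^(p−j) b^(p−l) with j + l = |vy|. The first half of t is a prefix of a^p b^p, so it begins with a; the second half is b^((j+l)/2) a^(p−j) b^(p−l), which begins with b. The halves differ, so t ∉ L.

In every case uv⁰xy⁰z = uxz ∉ L.

This contradicts the CFL pumping lemma, which requires uv^i xy^i z ∈ L for all i ≥ 0.
Hence L = {ww : w ∈ {a,b}*} is not context-free. ∎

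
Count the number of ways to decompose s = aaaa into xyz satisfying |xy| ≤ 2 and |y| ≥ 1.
3

For s = 'aaaa' with pumping length p = 2:

Constraints: |xy| ≤ 2, |y| > 0

Valid decompositions (|xy| ≤ p, |y| ≥ 1):
  • x='', y='a', z='aaa'
  • x='a', y='a', z='aa'
  • x='', y='aa', z='aa'

Total count: 3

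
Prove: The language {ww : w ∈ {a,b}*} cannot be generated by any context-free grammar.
Assume for contradiction that L is context-free, and let p ≥ 1 be the pumping length given by the pumping lemma for CFLs.
Choose s = a^p b^p a^p b^p. Then s ∈ L (take w = a^p b^p) and |s| = 4p ≥ p.
By the CFL pumping lemma, s = uvxyz for some u, v, x, y, z with |vxy| ≤ p, |vy| ≥ 1, and uv^i xy^i z ∈ L for every i ≥ 0.

Write s as four blocks A₁ B₁ A₂ B₂ with A₁ = A₂ = a^p and B₁ = B₂ = b^p. Since |vxy| ≤ p, the window vxy lies inside at most two adjacent blocks. Take i = 0 and let t = uxz, so |t| = 4p − |vy| with 1 ≤ |vy| ≤ p. If |t| is odd, t ∉ L immediately, so assume |vy| is even (hence |vy| ≥ 2) and |t|/2 = 2p − |vy|/2, which satisfies p ≤ |t|/2 ≤ 2p − 1.

Case 1 (vxy inside A₁B₁): t = a^(p−j) b^(p−l) a^p b^p with j + l = |vy|. The second half of t has length < 2p, so it is a suffix of the trailing a^p b^p and ends in b; the first half is a^(p−j) b^(p−l) a^((j+l)/2), which ends in a because (j+l)/2 ≥ 1. The halves differ, so t ∉ L.

Case 2 (vxy inside B₁A₂, straddling the middle): t = a^p b^(p−j) a^(p−l) b^p with j + l = |vy|. If t = ww, then w is a prefix of t of length ≥ p, so w begins with a^p; and w is a suffix of t of length ≥ p, so w ends with b^p. That forces |w| ≥ 2p, contradicting |w| = |t|/2 ≤ 2p − 1. So t ∉ L.

Case 3 (vxy inside A₂B₂): t = a^p b^p a^(p−j) b^(p−l) with j + l = |vy|. The first half of t is a prefix of a^p b^p, so it begins with a; the second half is b^((j+l)/2) a^(p−j) b^(p−l), which begins with b. The halves differ, so t ∉ L.

In every case uv⁰xy⁰z = uxz ∉ L.

This contradicts the CFL pumping lemma, which requires uv^i xy^i z ∈ L for all i ≥ 0.
Hence L = {ww : w ∈ {a,b}*} is not context-free. ∎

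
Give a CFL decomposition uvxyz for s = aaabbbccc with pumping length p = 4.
u='aa', v='a', x='bb', y='b', z='ccc'

For s = aaabbbccc with pumping length p = 4:

One valid decomposition:
- u = 'aa'
- v = 'a'
- x = 'bb'
- y = 'b'
- z = 'ccc'

Verification:
- uvxyz = 'aa' + 'a' + 'bb' + 'b' + 'ccc' = aaabbbccc ✓
- |vxy| = |'abbb'| = 4 ≤ 4 ✓
- |vy| = |'ab'| = 2 > 0 ✓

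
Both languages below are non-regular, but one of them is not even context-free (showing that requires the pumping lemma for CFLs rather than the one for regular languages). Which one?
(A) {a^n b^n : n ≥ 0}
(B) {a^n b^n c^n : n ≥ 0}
(B) {a^n b^n c^n : n ≥ 0}

(B) {a^n b^n c^n : n ≥ 0} requires the CFL pumping lemma.

- {a^n b^n : n ≥ 0} is context-free (but not regular)
  • Can be shown non-regular with the regular pumping lemma
  • After pumping, the number of a's and b's become unequal

- {a^n b^n c^n : n ≥ 0} is NOT context-free
  • Requires the CFL pumping lemma to prove
  • Cannot maintain three equal counts simultaneously

The CFL pumping lemma is "stronger" in that it can prove non-membership
in the larger class of context-free languages.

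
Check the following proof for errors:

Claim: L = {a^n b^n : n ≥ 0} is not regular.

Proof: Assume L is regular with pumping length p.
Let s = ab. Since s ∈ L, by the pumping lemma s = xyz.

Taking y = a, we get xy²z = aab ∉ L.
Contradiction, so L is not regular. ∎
The proof is INCORRECT.

Error: The string s = ab may be shorter than p.
The pumping lemma only applies to strings with |s| ≥ p, and p is not under our control.
We must choose s in terms of p, e.g. s = a^p b^p, to ensure |s| ≥ p.
(The proof also fixes one particular y; a valid argument must handle every decomposition with |xy| ≤ p and |y| ≥ 1 — for s = a^p b^p this forces y = a^k, and then xy²z = a^(p+k) b^p ∉ L.)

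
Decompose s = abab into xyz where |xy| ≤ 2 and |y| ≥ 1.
x = '', y = 'a', z = 'bab'

For s = abab and p = 2, one valid decomposition is:
- x = '' (length 0)
- y = 'a' (length 1)
- z = 'bab' (length 3)

Verification:
- xyz = '' + 'a' + 'bab' = abab ✓
- |xy| = 1 ≤ 2 ✓
- |y| = 1 > 0 ✓

All pumping lemma constraints are satisfied.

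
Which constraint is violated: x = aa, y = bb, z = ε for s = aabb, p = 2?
Violated: |xy| ≤ p

The decomposition x = aa, y = bb, z = ε for s = aabb with p = 2
violates the constraint: |xy| ≤ p

|xy| = |aabb| = 4 > 2 = p. The decomposition puts too many characters in xy.

Pumping lemma constraints:
1. xyz = s (decomposition is valid)
2. |xy| ≤ p
3. |y| > 0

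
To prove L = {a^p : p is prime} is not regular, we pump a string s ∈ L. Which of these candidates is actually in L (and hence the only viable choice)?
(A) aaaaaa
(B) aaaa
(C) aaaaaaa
(C) aaaaaaa

The pumping lemma is applied to a string s that lies in L, so first check membership of each option:
- (A) aaaaaa has length 6 = 2 × 3, which is not prime, so it is not in L ✗
- (B) aaaa has length 4 = 2 × 2, which is not prime, so it is not in L ✗
- (C) aaaaaaa has length 7, which is prime, so it is in L ✓

Only (C) aaaaaaa is in L, so it is the only candidate that could play the role of s.
(In a complete proof one picks s in terms of the pumping length p so that |s| ≥ p is guaranteed; a fixed string like aaaaaaa illustrates the shape of such an s.)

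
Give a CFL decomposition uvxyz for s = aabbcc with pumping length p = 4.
u='a', v='a', x='bb', y='c', z='c'

For s = aabbcc with pumping length p = 4:

One valid decomposition:
- u = 'a'
- v = 'a'
- x = 'bb'
- y = 'c'
- z = 'c'

Verification:
- uvxyz = 'a' + 'a' + 'bb' + 'c' + 'c' = aabbcc ✓
- |vxy| = |'abbc'| = 4 ≤ 4 ✓
- |vy| = |'ac'| = 2 > 0 ✓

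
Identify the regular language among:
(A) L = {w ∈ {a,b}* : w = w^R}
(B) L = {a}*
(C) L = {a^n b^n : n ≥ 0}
(B) {a}*

(B) L = {a}* is regular.

This can be recognized by a finite automaton (DFA/NFA).
Regular expressions like {a}* define regular languages.

The other choices are not regular:
- {w ∈ {a,b}* : w = w^R}: After pumping, the string is no longer symmetric
- {a^n b^n : n ≥ 0}: After pumping, the number of a's and b's become unequal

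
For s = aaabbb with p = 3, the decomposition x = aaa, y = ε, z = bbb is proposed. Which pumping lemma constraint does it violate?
Violated: |y| > 0

The decomposition x = aaa, y = ε, z = bbb for s = aaabbb with p = 3
violates the constraint: |y| > 0

|y| = 0, but the pumping lemma requires |y| > 0 (y must be non-empty).

Pumping lemma constraints:
1. xyz = s (decomposition is valid)
2. |xy| ≤ p
3. |y| > 0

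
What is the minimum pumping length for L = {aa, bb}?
p = 3

For a finite language L, the pumping lemma holds vacuously if p > max|s| for s ∈ L.

The longest string in L = {aa, bb} has length 2.
If p = 3, then no string s ∈ L has |s| ≥ p, so the condition is vacuously true.

The minimum pumping length is p = 3.

Why no smaller p works: for any p ≤ 2, the longest string s ∈ L has |s| = 2 ≥ p, so it would
have to be pumpable; but pumping up (i = 2, 3, ...) produces ever longer strings, which cannot all lie in the
finite language L. So the pumping property fails for every p ≤ 2.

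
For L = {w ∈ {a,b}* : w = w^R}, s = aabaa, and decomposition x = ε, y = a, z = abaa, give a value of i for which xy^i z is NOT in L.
i = 0

xy⁰z = ε · ε · abaa = abaa; abaa reversed is aaba ≠ abaa, so it is not a palindrome and is not in L.
(Other choices also work, e.g. i = 2, 3; only i = 1 is guaranteed to stay in L since xy¹z = s.)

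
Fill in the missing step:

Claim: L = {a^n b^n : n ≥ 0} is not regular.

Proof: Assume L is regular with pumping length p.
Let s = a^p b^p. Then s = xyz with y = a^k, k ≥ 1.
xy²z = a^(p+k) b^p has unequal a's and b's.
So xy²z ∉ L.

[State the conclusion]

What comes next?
This contradicts the pumping lemma for regular languages,
which guarantees xy^i z ∈ L for all i ≥ 0.

Since our assumption that L is regular leads to a contradiction,
we conclude that L = {a^n b^n : n ≥ 0} is NOT regular. ∎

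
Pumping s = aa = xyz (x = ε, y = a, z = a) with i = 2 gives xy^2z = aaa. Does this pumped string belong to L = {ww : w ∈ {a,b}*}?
No

xy²z = ε · aa · a = aaa.
aaa has odd length 3, so it cannot be written as ww and is not in L.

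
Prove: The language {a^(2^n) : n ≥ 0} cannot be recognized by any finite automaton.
Assume for contradiction that L is regular, and let p ≥ 1 be the pumping length given by the pumping lemma.
Choose s = a^(2^p). Then s ∈ L and |s| = 2^p ≥ p.
By the pumping lemma, s = xyz for some x, y, z with |xy| ≤ p, |y| ≥ 1, and xy^i z ∈ L for every i ≥ 0.
Here y = a^k for some k with 1 ≤ k ≤ |xy| ≤ p, and p < 2^p.

Take i = 2: |xy²z| = 2^p + k.
Now 2^p < 2^p + k ≤ 2^p + p < 2^p + 2^p = 2^(p+1).
So |xy²z| lies strictly between the consecutive powers of two 2^p and 2^(p+1), hence is not a power of 2, and xy²z ∉ L.

This contradicts the pumping lemma, which requires xy^i z ∈ L for all i ≥ 0.
Hence L = {a^(2^n) : n ≥ 0} is not regular. ∎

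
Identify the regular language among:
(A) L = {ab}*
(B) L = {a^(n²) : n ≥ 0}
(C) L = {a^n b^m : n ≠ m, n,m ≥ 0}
(A) {ab}*

(A) L = {ab}* is regular.

This can be recognized by a finite automaton (DFA/NFA).
Regular expressions like {ab}* define regular languages.

The other choices are not regular:
- {a^n b^m : n ≠ m, n,m ≥ 0}: After pumping a's, we can make n = m
- {a^(n²) : n ≥ 0}: After pumping, length is no longer a perfect square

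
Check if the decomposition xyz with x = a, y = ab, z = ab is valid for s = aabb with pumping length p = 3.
Violated: xyz = s

The decomposition x = a, y = ab, z = ab for s = aabb with p = 3
violates the constraint: xyz = s

xyz = 'a' + 'ab' + 'ab' = 'aabab' ≠ 'aabb' = s. The decomposition doesn't reconstruct s.

Pumping lemma constraints:
1. xyz = s (decomposition is valid)
2. |xy| ≤ p
3. |y| > 0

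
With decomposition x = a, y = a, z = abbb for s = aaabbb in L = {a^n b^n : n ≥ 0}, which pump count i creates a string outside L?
i = 3

xy³z = a · aaa · abbb = aaaaabbb; aaaaabbb has 5 a's and 3 b's; 5 ≠ 3, so it is not in L.
(Other choices also work, e.g. i = 0, 2; only i = 1 is guaranteed to stay in L since xy¹z = s.)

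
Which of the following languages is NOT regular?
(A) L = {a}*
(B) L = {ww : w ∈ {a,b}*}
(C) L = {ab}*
(B) {ww : w ∈ {a,b}*}

(B) L = {ww : w ∈ {a,b}*} is NOT regular.

The pumping lemma can be used to prove this:
After pumping, the two halves no longer match

The other languages are regular because they can be recognized by finite automata.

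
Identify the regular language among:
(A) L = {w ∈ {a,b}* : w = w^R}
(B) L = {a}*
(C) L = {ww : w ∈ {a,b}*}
(B) {a}*

(B) L = {a}* is regular.

This can be recognized by a finite automaton (DFA/NFA).
Regular expressions like {a}* define regular languages.

The other choices are not regular:
- {ww : w ∈ {a,b}*}: After pumping, the two halves no longer match
- {w ∈ {a,b}* : w = w^R}: After pumping, the string is no longer symmetric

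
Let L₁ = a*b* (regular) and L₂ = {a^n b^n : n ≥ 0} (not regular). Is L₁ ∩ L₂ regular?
No — L₁ ∩ L₂ is not regular.

Every string a^n b^n already lies in a*b*, so L₁ ∩ L₂ = {a^n b^n : n ≥ 0} = L₂ itself, which is the standard non-regular language (pump s = a^p b^p).

Note that the bare facts "L₁ regular, L₂ non-regular" do not settle the question by themselves: the closure of regular languages under ∪, ∩, complement and difference applies only when BOTH operands are regular. With a non-regular operand the result can come out regular or non-regular depending on the specific languages, so one has to work out L₁ ∩ L₂ for this particular pair, as above.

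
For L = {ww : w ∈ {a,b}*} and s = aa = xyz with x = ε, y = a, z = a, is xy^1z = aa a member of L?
Yes

xy¹z = ε · a · a = aa.
aa splits into halves a · a, which are equal, so it is in L (w = a).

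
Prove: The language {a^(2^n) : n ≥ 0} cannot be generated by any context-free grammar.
Assume for contradiction that L is context-free, and let p ≥ 1 be the pumping length given by the pumping lemma for CFLs.
Choose s = a^(2^p). Then s ∈ L and |s| = 2^p ≥ p.
By the CFL pumping lemma, s = uvxyz for some u, v, x, y, z with |vxy| ≤ p, |vy| ≥ 1, and uv^i xy^i z ∈ L for every i ≥ 0.
All symbols are a's, so only lengths matter: let k = |vy|, with 1 ≤ k ≤ |vxy| ≤ p < 2^p.

Take i = 2: |uv²xy²z| = 2^p + k, and 2^p < 2^p + k < 2^p + 2^p = 2^(p+1).
So the length lies strictly between consecutive powers of two and is not a power of 2; uv²xy²z ∉ L.

This contradicts the CFL pumping lemma, which requires uv^i xy^i z ∈ L for all i ≥ 0.
Hence L = {a^(2^n) : n ≥ 0} is not context-free. ∎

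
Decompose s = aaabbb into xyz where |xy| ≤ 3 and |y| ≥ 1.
x = 'a', y = 'a', z = 'abbb'

For s = aaabbb and p = 3, one valid decomposition is:
- x = 'a' (length 1)
- y = 'a' (length 1)
- z = 'abbb' (length 4)

Verification:
- xyz = 'a' + 'a' + 'abbb' = aaabbb ✓
- |xy| = 2 ≤ 3 ✓
- |y| = 1 > 0 ✓

All pumping lemma constraints are satisfied.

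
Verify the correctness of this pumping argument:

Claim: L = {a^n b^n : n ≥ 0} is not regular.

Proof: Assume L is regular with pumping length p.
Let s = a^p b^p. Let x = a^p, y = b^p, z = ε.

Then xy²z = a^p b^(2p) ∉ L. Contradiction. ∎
The proof is INCORRECT.

Error: The decomposition violates |xy| ≤ p.
With x = a^p and y = b^p, we have |xy| = 2p > p.
The pumping lemma requires |xy| ≤ p, so y must be within the first p characters.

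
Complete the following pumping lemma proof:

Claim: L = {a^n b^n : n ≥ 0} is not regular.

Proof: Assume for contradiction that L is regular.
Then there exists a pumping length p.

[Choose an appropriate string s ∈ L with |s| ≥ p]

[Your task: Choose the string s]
s = a^p b^p

This string is in L (has equal a's and b's) and has length 2p ≥ p.
Any decomposition xyz with |xy| ≤ p means y consists only of a's,
so pumping will unbalance the counts.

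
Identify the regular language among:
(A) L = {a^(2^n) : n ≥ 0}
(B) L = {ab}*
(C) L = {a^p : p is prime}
(B) {ab}*

(B) L = {ab}* is regular.

This can be recognized by a finite automaton (DFA/NFA).
Regular expressions like {ab}* define regular languages.

The other choices are not regular:
- {a^p : p is prime}: After pumping, the length becomes composite
- {a^(2^n) : n ≥ 0}: After pumping, length is no longer a power of 2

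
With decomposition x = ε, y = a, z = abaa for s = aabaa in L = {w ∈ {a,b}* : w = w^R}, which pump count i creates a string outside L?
i = 2

xy²z = ε · aa · abaa = aaabaa; aaabaa reversed is aabaaa ≠ aaabaa, so it is not a palindrome and is not in L.
(Other choices also work, e.g. i = 0, 3; only i = 1 is guaranteed to stay in L since xy¹z = s.)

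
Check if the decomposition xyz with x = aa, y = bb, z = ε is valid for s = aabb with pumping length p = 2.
Violated: |xy| ≤ p

The decomposition x = aa, y = bb, z = ε for s = aabb with p = 2
violates the constraint: |xy| ≤ p

|xy| = |aabb| = 4 > 2 = p. The decomposition puts too many characters in xy.

Pumping lemma constraints:
1. xyz = s (decomposition is valid)
2. |xy| ≤ p
3. |y| > 0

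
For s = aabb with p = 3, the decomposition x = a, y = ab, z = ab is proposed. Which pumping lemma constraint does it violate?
Violated: xyz = s

The decomposition x = a, y = ab, z = ab for s = aabb with p = 3
violates the constraint: xyz = s

xyz = 'a' + 'ab' + 'ab' = 'aabab' ≠ 'aabb' = s. The decomposition doesn't reconstruct s.

Pumping lemma constraints:
1. xyz = s (decomposition is valid)
2. |xy| ≤ p
3. |y| > 0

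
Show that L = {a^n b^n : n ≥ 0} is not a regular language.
Assume for contradiction that L is regular, and let p ≥ 1 be the pumping length given by the pumping lemma.
Choose s = a^p b^p. Then s ∈ L and |s| = 2p ≥ p.
By the pumping lemma, s = xyz for some x, y, z with |xy| ≤ p, |y| ≥ 1, and xy^i z ∈ L for every i ≥ 0.
Since |xy| ≤ p and the first p symbols of s are all a's, we must have y = a^k for some k with 1 ≤ k ≤ p.

Take i = 0: xy⁰z = a^(p − k) b^p.
This string has p − k a's but p b's, and p − k < p because k ≥ 1. So xy⁰z ∉ L.

This contradicts the pumping lemma, which requires xy^i z ∈ L for all i ≥ 0.
Hence L = {a^n b^n : n ≥ 0} is not regular. ∎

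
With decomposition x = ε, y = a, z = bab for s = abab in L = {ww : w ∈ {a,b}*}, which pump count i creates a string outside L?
i = 2

xy²z = ε · aa · bab = aabab; aabab has odd length 5, so it cannot be written as ww and is not in L.
(Other choices also work, e.g. i = 0, 3; only i = 1 is guaranteed to stay in L since xy¹z = s.)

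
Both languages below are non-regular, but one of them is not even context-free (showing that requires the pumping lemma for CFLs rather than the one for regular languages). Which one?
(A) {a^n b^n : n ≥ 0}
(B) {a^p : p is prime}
(B) {a^p : p is prime}

(B) {a^p : p is prime} requires the CFL pumping lemma.

- {a^n b^n : n ≥ 0} is context-free (but not regular)
  • Can be shown non-regular with the regular pumping lemma
  • After pumping, the number of a's and b's become unequal

- {a^p : p is prime} is NOT context-free
  • Requires the CFL pumping lemma to prove
  • The CFL pumping lemma also fails because prime gaps are unbounded

The CFL pumping lemma is "stronger" in that it can prove non-membership
in the larger class of context-free languages.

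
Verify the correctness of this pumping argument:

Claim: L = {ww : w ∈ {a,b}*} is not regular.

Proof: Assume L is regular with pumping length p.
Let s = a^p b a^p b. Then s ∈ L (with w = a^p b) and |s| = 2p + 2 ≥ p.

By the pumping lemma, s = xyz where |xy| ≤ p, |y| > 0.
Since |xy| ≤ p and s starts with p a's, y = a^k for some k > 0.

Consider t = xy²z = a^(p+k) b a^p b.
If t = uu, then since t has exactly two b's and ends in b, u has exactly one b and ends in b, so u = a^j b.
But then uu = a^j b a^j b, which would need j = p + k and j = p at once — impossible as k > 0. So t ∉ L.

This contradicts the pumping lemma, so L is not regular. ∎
The proof is correct.

This proof is valid because:
1. s = a^p b a^p b is in L and is chosen in terms of p, so |s| ≥ p holds for every p
2. The decomposition analysis is correct: |xy| ≤ p forces y to lie inside the leading a's
3. The contradiction is valid: the argument shows a^(p+k) b a^p b cannot be split into two equal halves
4. The conclusion follows logically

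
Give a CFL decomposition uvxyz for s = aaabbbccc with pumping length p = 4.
u='aa', v='a', x='bb', y='b', z='ccc'

For s = aaabbbccc with pumping length p = 4:

One valid decomposition:
- u = 'aa'
- v = 'a'
- x = 'bb'
- y = 'b'
- z = 'ccc'

Verification:
- uvxyz = 'aa' + 'a' + 'bb' + 'b' + 'ccc' = aaabbbccc ✓
- |vxy| = |'abbb'| = 4 ≤ 4 ✓
- |vy| = |'ab'| = 2 > 0 ✓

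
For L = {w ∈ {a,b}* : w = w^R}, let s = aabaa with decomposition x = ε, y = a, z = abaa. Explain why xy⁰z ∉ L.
xy⁰z = abaa ∉ L

Pumping with i = 0 replaces y = a by y⁰ = ε:
- Original: s = xyz = aabaa; aabaa reversed is aabaa, the same string, so it is a palindrome and is in L
- Pumped: xy⁰z = ε · ε · abaa = abaa
- abaa reversed is aaba ≠ abaa, so it is not a palindrome and is not in L

The pumping lemma would require xy⁰z ∈ L, so this decomposition yields a contradiction.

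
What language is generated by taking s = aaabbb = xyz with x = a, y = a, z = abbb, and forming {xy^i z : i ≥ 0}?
{xy^i z : i ≥ 0} = {a^(2+i) b^3 : i ≥ 0} = {aabbb, aaabbb, aaaabbb, ...}

With x = a, y = a, z = abbb: Starting with aaabbb and pumping the second 'a', we get strings with 2+i a's followed by 3 b's for i = 0, 1, 2, ...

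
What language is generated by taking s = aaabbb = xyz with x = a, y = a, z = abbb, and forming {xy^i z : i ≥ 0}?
{xy^i z : i ≥ 0} = {a^(2+i) b^3 : i ≥ 0} = {aabbb, aaabbb, aaaabbb, ...}

With x = a, y = a, z = abbb: Starting with aaabbb and pumping the second 'a', we get strings with 2+i a's followed by 3 b's for i = 0, 1, 2, ...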